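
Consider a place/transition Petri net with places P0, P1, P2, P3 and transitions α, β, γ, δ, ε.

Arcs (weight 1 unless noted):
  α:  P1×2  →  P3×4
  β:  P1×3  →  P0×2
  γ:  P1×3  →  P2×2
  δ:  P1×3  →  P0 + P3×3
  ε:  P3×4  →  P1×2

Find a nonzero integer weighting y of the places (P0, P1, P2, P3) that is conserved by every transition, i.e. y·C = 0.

Incidence matrix C (rows=places, cols=transitions):
        α    β    γ    δ    ε
   P0   0    2    0    1    0
   P1  -2   -3   -3   -3    2
   P2   0    0    2    0    0
   P3   4    0    0    3   -4

Candidate y = [3, 2, 3, 1]; check y·C column-wise:
  col α: 3·0 + 2·-2 + 3·0 + 1·4 = 0
  col β: 3·2 + 2·-3 + 3·0 + 1·0 = 0
  col γ: 3·0 + 2·-3 + 3·2 + 1·0 = 0
  col δ: 3·1 + 2·-3 + 3·0 + 1·3 = 0
  col ε: 3·0 + 2·2 + 3·0 + 1·-4 = 0

y = (P0:3, P1:2, P2:3, P3:1)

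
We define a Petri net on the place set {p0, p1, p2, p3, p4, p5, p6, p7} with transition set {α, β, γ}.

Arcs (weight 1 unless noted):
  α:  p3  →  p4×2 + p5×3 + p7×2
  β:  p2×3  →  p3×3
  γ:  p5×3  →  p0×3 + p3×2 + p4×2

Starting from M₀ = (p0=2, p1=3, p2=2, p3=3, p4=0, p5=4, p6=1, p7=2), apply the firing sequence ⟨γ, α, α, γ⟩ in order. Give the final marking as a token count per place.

step 1: fire γ:  (p0=2, p1=3, p2=2, p3=3, p4=0, p5=4, p6=1, p7=2) → (p0=5, p1=3, p2=2, p3=5, p4=2, p5=1, p6=1, p7=2)
step 2: fire α:  (p0=5, p1=3, p2=2, p3=5, p4=2, p5=1, p6=1, p7=2) → (p0=5, p1=3, p2=2, p3=4, p4=4, p5=4, p6=1, p7=4)
step 3: fire α:  (p0=5, p1=3, p2=2, p3=4, p4=4, p5=4, p6=1, p7=4) → (p0=5, p1=3, p2=2, p3=3, p4=6, p5=7, p6=1, p7=6)
step 4: fire γ:  (p0=5, p1=3, p2=2, p3=3, p4=6, p5=7, p6=1, p7=6) → (p0=8, p1=3, p2=2, p3=5, p4=8, p5=4, p6=1, p7=6)

(p0=8, p1=3, p2=2, p3=5, p4=8, p5=4, p6=1, p7=6)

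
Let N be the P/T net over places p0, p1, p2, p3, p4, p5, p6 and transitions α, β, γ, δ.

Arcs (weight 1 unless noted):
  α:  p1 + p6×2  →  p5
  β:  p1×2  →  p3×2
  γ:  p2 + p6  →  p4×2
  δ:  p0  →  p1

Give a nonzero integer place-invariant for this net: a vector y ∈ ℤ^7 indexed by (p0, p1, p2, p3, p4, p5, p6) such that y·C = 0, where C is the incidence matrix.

y = (p0:0, p1:0, p2:2, p3:0, p4:1, p5:0, p6:0)

Incidence matrix C (rows=places, cols=transitions):
        α    β    γ    δ
   p0   0    0    0   -1
   p1  -1   -2    0    1
   p2   0    0   -1    0
   p3   0    2    0    0
   p4   0    0    2    0
   p5   1    0    0    0
   p6  -2    0   -1    0

Candidate y = [0, 0, 2, 0, 1, 0, 0]; check y·C column-wise:
  col α: 0·-1 + 2·0 + 1·0 + 0·1 + 0·-2 = 0
  col β: 0·-2 + 2·0 + 0·2 + 1·0 = 0
  col γ: 2·-1 + 1·2 + 0·-1 = 0
  col δ: 0·-1 + 0·1 + 2·0 + 1·0 = 0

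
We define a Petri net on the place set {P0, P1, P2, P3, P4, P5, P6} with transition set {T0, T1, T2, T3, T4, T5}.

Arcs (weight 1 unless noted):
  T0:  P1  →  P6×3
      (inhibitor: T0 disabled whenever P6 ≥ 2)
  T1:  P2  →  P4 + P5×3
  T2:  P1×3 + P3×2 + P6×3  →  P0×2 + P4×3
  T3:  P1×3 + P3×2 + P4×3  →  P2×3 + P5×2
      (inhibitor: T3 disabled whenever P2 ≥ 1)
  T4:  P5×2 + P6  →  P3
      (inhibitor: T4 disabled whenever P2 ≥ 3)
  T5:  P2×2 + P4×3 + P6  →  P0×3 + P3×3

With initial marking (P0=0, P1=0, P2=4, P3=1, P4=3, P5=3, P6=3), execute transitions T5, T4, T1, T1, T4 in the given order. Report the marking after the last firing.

step 1: fire T5:  (P0=0, P1=0, P2=4, P3=1, P4=3, P5=3, P6=3) → (P0=3, P1=0, P2=2, P3=4, P4=0, P5=3, P6=2)
step 2: fire T4:  (P0=3, P1=0, P2=2, P3=4, P4=0, P5=3, P6=2) → (P0=3, P1=0, P2=2, P3=5, P4=0, P5=1, P6=1)
step 3: fire T1:  (P0=3, P1=0, P2=2, P3=5, P4=0, P5=1, P6=1) → (P0=3, P1=0, P2=1, P3=5, P4=1, P5=4, P6=1)
step 4: fire T1:  (P0=3, P1=0, P2=1, P3=5, P4=1, P5=4, P6=1) → (P0=3, P1=0, P2=0, P3=5, P4=2, P5=7, P6=1)
step 5: fire T4:  (P0=3, P1=0, P2=0, P3=5, P4=2, P5=7, P6=1) → (P0=3, P1=0, P2=0, P3=6, P4=2, P5=5, P6=0)

(P0=3, P1=0, P2=0, P3=6, P4=2, P5=5, P6=0)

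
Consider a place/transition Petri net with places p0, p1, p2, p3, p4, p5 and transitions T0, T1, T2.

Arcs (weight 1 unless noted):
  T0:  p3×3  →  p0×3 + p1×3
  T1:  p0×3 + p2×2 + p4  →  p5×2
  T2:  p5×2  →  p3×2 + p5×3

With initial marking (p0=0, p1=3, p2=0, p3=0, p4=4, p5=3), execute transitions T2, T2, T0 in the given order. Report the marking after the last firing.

(p0=3, p1=6, p2=0, p3=1, p4=4, p5=5)

step 1: fire T2:  (p0=0, p1=3, p2=0, p3=0, p4=4, p5=3) → (p0=0, p1=3, p2=0, p3=2, p4=4, p5=4)
step 2: fire T2:  (p0=0, p1=3, p2=0, p3=2, p4=4, p5=4) → (p0=0, p1=3, p2=0, p3=4, p4=4, p5=5)
step 3: fire T0:  (p0=0, p1=3, p2=0, p3=4, p4=4, p5=5) → (p0=3, p1=6, p2=0, p3=1, p4=4, p5=5)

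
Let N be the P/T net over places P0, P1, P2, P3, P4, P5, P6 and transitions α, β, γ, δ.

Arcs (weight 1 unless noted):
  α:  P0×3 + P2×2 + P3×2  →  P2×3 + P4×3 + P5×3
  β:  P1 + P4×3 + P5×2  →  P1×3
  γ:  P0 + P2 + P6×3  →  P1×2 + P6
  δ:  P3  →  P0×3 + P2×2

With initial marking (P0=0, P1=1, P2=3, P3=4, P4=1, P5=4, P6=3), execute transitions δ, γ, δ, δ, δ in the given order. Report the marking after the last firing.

step 1: fire δ:  (P0=0, P1=1, P2=3, P3=4, P4=1, P5=4, P6=3) → (P0=3, P1=1, P2=5, P3=3, P4=1, P5=4, P6=3)
step 2: fire γ:  (P0=3, P1=1, P2=5, P3=3, P4=1, P5=4, P6=3) → (P0=2, P1=3, P2=4, P3=3, P4=1, P5=4, P6=1)
step 3: fire δ:  (P0=2, P1=3, P2=4, P3=3, P4=1, P5=4, P6=1) → (P0=5, P1=3, P2=6, P3=2, P4=1, P5=4, P6=1)
step 4: fire δ:  (P0=5, P1=3, P2=6, P3=2, P4=1, P5=4, P6=1) → (P0=8, P1=3, P2=8, P3=1, P4=1, P5=4, P6=1)
step 5: fire δ:  (P0=8, P1=3, P2=8, P3=1, P4=1, P5=4, P6=1) → (P0=11, P1=3, P2=10, P3=0, P4=1, P5=4, P6=1)

(P0=11, P1=3, P2=10, P3=0, P4=1, P5=4, P6=1)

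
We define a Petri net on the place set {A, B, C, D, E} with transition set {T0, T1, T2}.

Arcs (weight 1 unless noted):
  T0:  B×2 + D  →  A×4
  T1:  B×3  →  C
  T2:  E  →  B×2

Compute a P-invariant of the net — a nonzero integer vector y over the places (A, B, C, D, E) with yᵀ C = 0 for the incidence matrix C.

y = (A:1, B:0, C:0, D:4, E:0)

Incidence matrix C (rows=places, cols=transitions):
       T0   T1   T2
    A   4    0    0
    B  -2   -3    2
    C   0    1    0
    D  -1    0    0
    E   0    0   -1

Candidate y = [1, 0, 0, 4, 0]; check y·C column-wise:
  col T0: 1·4 + 0·-2 + 4·-1 = 0
  col T1: 1·0 + 0·-3 + 0·1 + 4·0 = 0
  col T2: 1·0 + 0·2 + 4·0 + 0·-1 = 0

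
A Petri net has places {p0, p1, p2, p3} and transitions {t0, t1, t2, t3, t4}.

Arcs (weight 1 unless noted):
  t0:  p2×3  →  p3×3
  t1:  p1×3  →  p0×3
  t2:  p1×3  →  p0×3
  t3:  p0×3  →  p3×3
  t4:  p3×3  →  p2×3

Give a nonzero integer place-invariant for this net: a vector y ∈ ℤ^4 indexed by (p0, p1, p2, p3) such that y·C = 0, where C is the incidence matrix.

Incidence matrix C (rows=places, cols=transitions):
       t0   t1   t2   t3   t4
   p0   0    3    3   -3    0
   p1   0   -3   -3    0    0
   p2  -3    0    0    0    3
   p3   3    0    0    3   -3

Candidate y = [1, 1, 1, 1]; check y·C column-wise:
  col t0: 1·0 + 1·0 + 1·-3 + 1·3 = 0
  col t1: 1·3 + 1·-3 + 1·0 + 1·0 = 0
  col t2: 1·3 + 1·-3 + 1·0 + 1·0 = 0
  col t3: 1·-3 + 1·0 + 1·0 + 1·3 = 0
  col t4: 1·0 + 1·0 + 1·3 + 1·-3 = 0

y = (p0:1, p1:1, p2:1, p3:1)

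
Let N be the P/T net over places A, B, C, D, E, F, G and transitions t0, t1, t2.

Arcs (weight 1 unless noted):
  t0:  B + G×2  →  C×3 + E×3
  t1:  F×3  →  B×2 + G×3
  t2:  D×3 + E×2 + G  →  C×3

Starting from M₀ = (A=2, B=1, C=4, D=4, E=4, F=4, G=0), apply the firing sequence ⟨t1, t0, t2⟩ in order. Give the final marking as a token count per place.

(A=2, B=2, C=10, D=1, E=5, F=1, G=0)

step 1: fire t1:  (A=2, B=1, C=4, D=4, E=4, F=4, G=0) → (A=2, B=3, C=4, D=4, E=4, F=1, G=3)
step 2: fire t0:  (A=2, B=3, C=4, D=4, E=4, F=1, G=3) → (A=2, B=2, C=7, D=4, E=7, F=1, G=1)
step 3: fire t2:  (A=2, B=2, C=7, D=4, E=7, F=1, G=1) → (A=2, B=2, C=10, D=1, E=5, F=1, G=0)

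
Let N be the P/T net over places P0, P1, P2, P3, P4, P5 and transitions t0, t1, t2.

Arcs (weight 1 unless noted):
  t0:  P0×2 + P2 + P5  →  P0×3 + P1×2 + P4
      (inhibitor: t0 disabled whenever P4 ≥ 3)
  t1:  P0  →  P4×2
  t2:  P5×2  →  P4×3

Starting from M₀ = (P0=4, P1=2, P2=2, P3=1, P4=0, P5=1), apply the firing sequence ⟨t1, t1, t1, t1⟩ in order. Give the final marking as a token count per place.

(P0=0, P1=2, P2=2, P3=1, P4=8, P5=1)

step 1: fire t1:  (P0=4, P1=2, P2=2, P3=1, P4=0, P5=1) → (P0=3, P1=2, P2=2, P3=1, P4=2, P5=1)
step 2: fire t1:  (P0=3, P1=2, P2=2, P3=1, P4=2, P5=1) → (P0=2, P1=2, P2=2, P3=1, P4=4, P5=1)
step 3: fire t1:  (P0=2, P1=2, P2=2, P3=1, P4=4, P5=1) → (P0=1, P1=2, P2=2, P3=1, P4=6, P5=1)
step 4: fire t1:  (P0=1, P1=2, P2=2, P3=1, P4=6, P5=1) → (P0=0, P1=2, P2=2, P3=1, P4=8, P5=1)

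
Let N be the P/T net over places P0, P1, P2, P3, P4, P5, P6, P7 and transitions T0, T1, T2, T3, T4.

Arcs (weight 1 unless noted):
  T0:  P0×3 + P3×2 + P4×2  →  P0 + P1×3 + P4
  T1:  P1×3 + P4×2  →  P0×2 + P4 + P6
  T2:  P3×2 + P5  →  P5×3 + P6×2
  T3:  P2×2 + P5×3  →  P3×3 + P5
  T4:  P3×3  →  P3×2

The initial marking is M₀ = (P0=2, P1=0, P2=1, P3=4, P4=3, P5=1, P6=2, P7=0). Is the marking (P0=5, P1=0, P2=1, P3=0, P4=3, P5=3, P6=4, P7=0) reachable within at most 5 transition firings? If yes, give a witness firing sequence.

NO — not reachable within 5 firings

depth 0: 1 marking
depth 1: 3 markings reached so far
depth 2: 6 markings reached so far
depth 3: 7 markings reached so far
depth 4: 7 markings reached so far
(frontier empty at depth 4; search complete)
target is not among the 7 markings reachable within 5 steps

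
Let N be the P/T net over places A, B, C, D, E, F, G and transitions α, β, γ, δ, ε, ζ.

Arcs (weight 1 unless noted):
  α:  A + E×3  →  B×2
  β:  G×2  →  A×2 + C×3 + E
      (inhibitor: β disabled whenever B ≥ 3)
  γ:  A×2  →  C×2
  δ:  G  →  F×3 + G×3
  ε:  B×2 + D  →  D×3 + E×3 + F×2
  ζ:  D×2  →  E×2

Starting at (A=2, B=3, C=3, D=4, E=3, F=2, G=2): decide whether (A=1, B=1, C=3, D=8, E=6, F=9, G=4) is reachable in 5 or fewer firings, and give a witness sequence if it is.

YES — reachable via ⟨α, δ, ε, ε⟩ (4 firings)

step 1: fire α:  (A=2, B=3, C=3, D=4, E=3, F=2, G=2) → (A=1, B=5, C=3, D=4, E=0, F=2, G=2)
step 2: fire δ:  (A=1, B=5, C=3, D=4, E=0, F=2, G=2) → (A=1, B=5, C=3, D=4, E=0, F=5, G=4)
step 3: fire ε:  (A=1, B=5, C=3, D=4, E=0, F=5, G=4) → (A=1, B=3, C=3, D=6, E=3, F=7, G=4)
step 4: fire ε:  (A=1, B=3, C=3, D=6, E=3, F=7, G=4) → (A=1, B=1, C=3, D=8, E=6, F=9, G=4)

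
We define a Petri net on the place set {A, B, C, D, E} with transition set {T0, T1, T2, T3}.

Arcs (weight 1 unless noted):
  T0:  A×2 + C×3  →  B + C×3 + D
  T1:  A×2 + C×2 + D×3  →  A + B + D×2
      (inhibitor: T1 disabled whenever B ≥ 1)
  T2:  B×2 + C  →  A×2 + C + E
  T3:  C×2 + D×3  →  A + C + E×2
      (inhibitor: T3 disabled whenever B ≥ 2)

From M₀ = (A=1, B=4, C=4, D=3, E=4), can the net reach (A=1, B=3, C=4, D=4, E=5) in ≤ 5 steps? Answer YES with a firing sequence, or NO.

step 1: fire T2:  (A=1, B=4, C=4, D=3, E=4) → (A=3, B=2, C=4, D=3, E=5)
step 2: fire T0:  (A=3, B=2, C=4, D=3, E=5) → (A=1, B=3, C=4, D=4, E=5)

YES — reachable via ⟨T2, T0⟩ (2 firings)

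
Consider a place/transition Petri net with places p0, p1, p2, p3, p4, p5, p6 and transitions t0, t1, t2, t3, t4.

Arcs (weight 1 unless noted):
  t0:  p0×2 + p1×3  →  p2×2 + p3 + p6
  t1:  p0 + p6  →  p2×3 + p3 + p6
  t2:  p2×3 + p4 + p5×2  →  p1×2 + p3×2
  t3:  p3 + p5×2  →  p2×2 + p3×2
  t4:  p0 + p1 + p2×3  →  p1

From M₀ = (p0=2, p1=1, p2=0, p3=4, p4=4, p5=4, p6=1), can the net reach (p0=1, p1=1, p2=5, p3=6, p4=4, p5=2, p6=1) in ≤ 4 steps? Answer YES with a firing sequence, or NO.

step 1: fire t1:  (p0=2, p1=1, p2=0, p3=4, p4=4, p5=4, p6=1) → (p0=1, p1=1, p2=3, p3=5, p4=4, p5=4, p6=1)
step 2: fire t3:  (p0=1, p1=1, p2=3, p3=5, p4=4, p5=4, p6=1) → (p0=1, p1=1, p2=5, p3=6, p4=4, p5=2, p6=1)

YES — reachable via ⟨t1, t3⟩ (2 firings)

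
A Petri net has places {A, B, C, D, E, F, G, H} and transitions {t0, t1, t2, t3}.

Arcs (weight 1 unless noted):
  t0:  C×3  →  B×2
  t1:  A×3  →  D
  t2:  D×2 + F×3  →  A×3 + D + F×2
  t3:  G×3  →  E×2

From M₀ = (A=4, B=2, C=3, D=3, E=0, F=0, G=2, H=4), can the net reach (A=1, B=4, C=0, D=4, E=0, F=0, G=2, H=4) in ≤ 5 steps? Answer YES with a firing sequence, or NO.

step 1: fire t0:  (A=4, B=2, C=3, D=3, E=0, F=0, G=2, H=4) → (A=4, B=4, C=0, D=3, E=0, F=0, G=2, H=4)
step 2: fire t1:  (A=4, B=4, C=0, D=3, E=0, F=0, G=2, H=4) → (A=1, B=4, C=0, D=4, E=0, F=0, G=2, H=4)

YES — reachable via ⟨t0, t1⟩ (2 firings)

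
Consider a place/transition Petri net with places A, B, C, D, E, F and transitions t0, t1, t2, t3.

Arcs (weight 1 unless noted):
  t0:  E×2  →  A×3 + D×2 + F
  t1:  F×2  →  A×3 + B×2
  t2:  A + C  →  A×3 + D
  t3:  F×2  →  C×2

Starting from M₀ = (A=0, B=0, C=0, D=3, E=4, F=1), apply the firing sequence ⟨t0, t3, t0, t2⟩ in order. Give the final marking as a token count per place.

(A=8, B=0, C=1, D=8, E=0, F=1)

step 1: fire t0:  (A=0, B=0, C=0, D=3, E=4, F=1) → (A=3, B=0, C=0, D=5, E=2, F=2)
step 2: fire t3:  (A=3, B=0, C=0, D=5, E=2, F=2) → (A=3, B=0, C=2, D=5, E=2, F=0)
step 3: fire t0:  (A=3, B=0, C=2, D=5, E=2, F=0) → (A=6, B=0, C=2, D=7, E=0, F=1)
step 4: fire t2:  (A=6, B=0, C=2, D=7, E=0, F=1) → (A=8, B=0, C=1, D=8, E=0, F=1)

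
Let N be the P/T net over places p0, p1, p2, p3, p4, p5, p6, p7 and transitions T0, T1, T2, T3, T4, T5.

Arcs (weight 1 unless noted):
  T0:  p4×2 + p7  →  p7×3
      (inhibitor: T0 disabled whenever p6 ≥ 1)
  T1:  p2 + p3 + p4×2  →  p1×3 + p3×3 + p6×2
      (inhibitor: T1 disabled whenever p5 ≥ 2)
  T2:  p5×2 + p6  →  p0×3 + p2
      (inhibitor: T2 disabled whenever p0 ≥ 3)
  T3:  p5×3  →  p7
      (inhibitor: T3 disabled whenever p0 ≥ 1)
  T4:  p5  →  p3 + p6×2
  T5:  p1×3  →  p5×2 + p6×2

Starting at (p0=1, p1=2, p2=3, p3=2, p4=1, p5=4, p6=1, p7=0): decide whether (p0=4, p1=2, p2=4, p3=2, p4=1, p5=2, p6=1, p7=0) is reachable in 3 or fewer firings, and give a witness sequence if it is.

depth 0: 1 marking
depth 1: 3 markings reached so far
depth 2: 5 markings reached so far
depth 3: 7 markings reached so far
target is not among the 7 markings reachable within 3 steps

NO — not reachable within 3 firings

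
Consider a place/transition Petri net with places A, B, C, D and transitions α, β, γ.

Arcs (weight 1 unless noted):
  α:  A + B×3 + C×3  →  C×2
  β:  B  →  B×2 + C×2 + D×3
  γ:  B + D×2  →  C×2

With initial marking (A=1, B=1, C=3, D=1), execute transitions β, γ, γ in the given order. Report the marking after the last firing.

step 1: fire β:  (A=1, B=1, C=3, D=1) → (A=1, B=2, C=5, D=4)
step 2: fire γ:  (A=1, B=2, C=5, D=4) → (A=1, B=1, C=7, D=2)
step 3: fire γ:  (A=1, B=1, C=7, D=2) → (A=1, B=0, C=9, D=0)

(A=1, B=0, C=9, D=0)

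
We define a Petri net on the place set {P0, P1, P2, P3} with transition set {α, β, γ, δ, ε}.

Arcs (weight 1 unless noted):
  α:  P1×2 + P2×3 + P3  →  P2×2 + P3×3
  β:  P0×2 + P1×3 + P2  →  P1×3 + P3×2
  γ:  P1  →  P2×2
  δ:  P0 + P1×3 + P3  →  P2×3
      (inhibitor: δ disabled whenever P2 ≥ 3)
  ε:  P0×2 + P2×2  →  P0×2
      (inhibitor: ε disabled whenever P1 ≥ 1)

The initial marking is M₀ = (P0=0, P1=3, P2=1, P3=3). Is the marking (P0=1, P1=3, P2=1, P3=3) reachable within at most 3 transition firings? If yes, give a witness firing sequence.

NO — not reachable within 3 firings

depth 0: 1 marking
depth 1: 2 markings reached so far
depth 2: 4 markings reached so far
depth 3: 5 markings reached so far
target is not among the 5 markings reachable within 3 steps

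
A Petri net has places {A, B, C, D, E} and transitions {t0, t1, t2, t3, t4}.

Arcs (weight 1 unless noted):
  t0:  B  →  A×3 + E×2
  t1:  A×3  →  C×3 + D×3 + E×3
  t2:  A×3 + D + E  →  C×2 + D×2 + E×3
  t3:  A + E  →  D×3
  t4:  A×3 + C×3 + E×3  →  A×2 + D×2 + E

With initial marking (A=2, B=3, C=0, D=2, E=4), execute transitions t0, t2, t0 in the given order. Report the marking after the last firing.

(A=5, B=1, C=2, D=3, E=10)

step 1: fire t0:  (A=2, B=3, C=0, D=2, E=4) → (A=5, B=2, C=0, D=2, E=6)
step 2: fire t2:  (A=5, B=2, C=0, D=2, E=6) → (A=2, B=2, C=2, D=3, E=8)
step 3: fire t0:  (A=2, B=2, C=2, D=3, E=8) → (A=5, B=1, C=2, D=3, E=10)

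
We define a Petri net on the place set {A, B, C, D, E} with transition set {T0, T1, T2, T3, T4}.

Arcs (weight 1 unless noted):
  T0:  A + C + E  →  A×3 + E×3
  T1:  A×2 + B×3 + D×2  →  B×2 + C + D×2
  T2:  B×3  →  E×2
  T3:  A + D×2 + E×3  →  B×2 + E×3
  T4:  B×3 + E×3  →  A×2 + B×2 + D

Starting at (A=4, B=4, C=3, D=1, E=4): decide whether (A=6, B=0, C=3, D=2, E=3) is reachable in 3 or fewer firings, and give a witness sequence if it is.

step 1: fire T4:  (A=4, B=4, C=3, D=1, E=4) → (A=6, B=3, C=3, D=2, E=1)
step 2: fire T2:  (A=6, B=3, C=3, D=2, E=1) → (A=6, B=0, C=3, D=2, E=3)

YES — reachable via ⟨T4, T2⟩ (2 firings)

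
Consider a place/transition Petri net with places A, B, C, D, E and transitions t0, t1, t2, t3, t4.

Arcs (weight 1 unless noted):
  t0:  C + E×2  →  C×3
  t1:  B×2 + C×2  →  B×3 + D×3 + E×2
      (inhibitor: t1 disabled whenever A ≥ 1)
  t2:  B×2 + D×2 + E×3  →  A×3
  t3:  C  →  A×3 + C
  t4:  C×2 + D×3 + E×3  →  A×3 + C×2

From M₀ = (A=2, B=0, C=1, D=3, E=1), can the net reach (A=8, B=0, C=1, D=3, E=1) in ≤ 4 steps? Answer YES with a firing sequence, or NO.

YES — reachable via ⟨t3, t3⟩ (2 firings)

step 1: fire t3:  (A=2, B=0, C=1, D=3, E=1) → (A=5, B=0, C=1, D=3, E=1)
step 2: fire t3:  (A=5, B=0, C=1, D=3, E=1) → (A=8, B=0, C=1, D=3, E=1)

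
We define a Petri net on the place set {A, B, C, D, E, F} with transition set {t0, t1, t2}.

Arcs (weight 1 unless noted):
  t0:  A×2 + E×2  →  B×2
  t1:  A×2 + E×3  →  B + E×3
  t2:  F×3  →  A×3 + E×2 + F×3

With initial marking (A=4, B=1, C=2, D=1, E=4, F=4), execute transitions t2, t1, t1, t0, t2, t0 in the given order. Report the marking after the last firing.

(A=2, B=7, C=2, D=1, E=4, F=4)

step 1: fire t2:  (A=4, B=1, C=2, D=1, E=4, F=4) → (A=7, B=1, C=2, D=1, E=6, F=4)
step 2: fire t1:  (A=7, B=1, C=2, D=1, E=6, F=4) → (A=5, B=2, C=2, D=1, E=6, F=4)
step 3: fire t1:  (A=5, B=2, C=2, D=1, E=6, F=4) → (A=3, B=3, C=2, D=1, E=6, F=4)
step 4: fire t0:  (A=3, B=3, C=2, D=1, E=6, F=4) → (A=1, B=5, C=2, D=1, E=4, F=4)
step 5: fire t2:  (A=1, B=5, C=2, D=1, E=4, F=4) → (A=4, B=5, C=2, D=1, E=6, F=4)
step 6: fire t0:  (A=4, B=5, C=2, D=1, E=6, F=4) → (A=2, B=7, C=2, D=1, E=4, F=4)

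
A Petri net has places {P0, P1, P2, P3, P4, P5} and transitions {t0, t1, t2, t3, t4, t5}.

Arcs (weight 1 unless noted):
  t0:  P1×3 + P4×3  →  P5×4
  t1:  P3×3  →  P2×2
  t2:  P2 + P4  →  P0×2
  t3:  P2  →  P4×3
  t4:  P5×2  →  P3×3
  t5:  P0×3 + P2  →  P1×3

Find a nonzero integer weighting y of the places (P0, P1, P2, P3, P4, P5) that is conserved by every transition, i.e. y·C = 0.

y = (P0:2, P1:3, P2:3, P3:2, P4:1, P5:3)

Incidence matrix C (rows=places, cols=transitions):
       t0   t1   t2   t3   t4   t5
   P0   0    0    2    0    0   -3
   P1  -3    0    0    0    0    3
   P2   0    2   -1   -1    0   -1
   P3   0   -3    0    0    3    0
   P4  -3    0   -1    3    0    0
   P5   4    0    0    0   -2    0

Candidate y = [2, 3, 3, 2, 1, 3]; check y·C column-wise:
  col t0: 2·0 + 3·-3 + 3·0 + 2·0 + 1·-3 + 3·4 = 0
  col t1: 2·0 + 3·0 + 3·2 + 2·-3 + 1·0 + 3·0 = 0
  col t2: 2·2 + 3·0 + 3·-1 + 2·0 + 1·-1 + 3·0 = 0
  col t3: 2·0 + 3·0 + 3·-1 + 2·0 + 1·3 + 3·0 = 0
  col t4: 2·0 + 3·0 + 3·0 + 2·3 + 1·0 + 3·-2 = 0
  col t5: 2·-3 + 3·3 + 3·-1 + 2·0 + 1·0 + 3·0 = 0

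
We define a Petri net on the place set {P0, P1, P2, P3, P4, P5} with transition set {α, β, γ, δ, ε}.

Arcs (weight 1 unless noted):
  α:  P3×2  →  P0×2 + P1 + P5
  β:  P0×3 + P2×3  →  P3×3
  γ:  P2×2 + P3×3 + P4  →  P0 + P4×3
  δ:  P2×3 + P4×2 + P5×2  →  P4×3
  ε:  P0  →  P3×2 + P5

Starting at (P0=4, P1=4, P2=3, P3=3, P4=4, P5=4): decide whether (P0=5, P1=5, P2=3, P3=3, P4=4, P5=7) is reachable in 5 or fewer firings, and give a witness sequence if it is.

NO — not reachable within 5 firings

depth 0: 1 marking
depth 1: 6 markings reached so far
depth 2: 13 markings reached so far
depth 3: 22 markings reached so far
depth 4: 33 markings reached so far
depth 5: 45 markings reached so far
target is not among the 45 markings reachable within 5 steps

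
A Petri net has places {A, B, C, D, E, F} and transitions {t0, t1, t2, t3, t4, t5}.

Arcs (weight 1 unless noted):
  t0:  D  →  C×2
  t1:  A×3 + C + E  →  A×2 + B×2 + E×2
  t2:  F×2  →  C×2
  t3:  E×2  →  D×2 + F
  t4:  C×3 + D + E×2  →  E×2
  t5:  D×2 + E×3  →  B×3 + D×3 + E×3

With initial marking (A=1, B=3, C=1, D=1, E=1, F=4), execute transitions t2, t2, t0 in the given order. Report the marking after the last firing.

(A=1, B=3, C=7, D=0, E=1, F=0)

step 1: fire t2:  (A=1, B=3, C=1, D=1, E=1, F=4) → (A=1, B=3, C=3, D=1, E=1, F=2)
step 2: fire t2:  (A=1, B=3, C=3, D=1, E=1, F=2) → (A=1, B=3, C=5, D=1, E=1, F=0)
step 3: fire t0:  (A=1, B=3, C=5, D=1, E=1, F=0) → (A=1, B=3, C=7, D=0, E=1, F=0)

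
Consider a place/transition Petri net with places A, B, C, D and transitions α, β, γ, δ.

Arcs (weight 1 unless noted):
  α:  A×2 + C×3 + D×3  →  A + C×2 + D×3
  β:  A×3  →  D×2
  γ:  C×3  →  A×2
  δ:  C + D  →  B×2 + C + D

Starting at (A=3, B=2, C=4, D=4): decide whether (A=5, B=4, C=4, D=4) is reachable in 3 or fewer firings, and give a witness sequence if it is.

depth 0: 1 marking
depth 1: 5 markings reached so far
depth 2: 12 markings reached so far
depth 3: 20 markings reached so far
target is not among the 20 markings reachable within 3 steps

NO — not reachable within 3 firings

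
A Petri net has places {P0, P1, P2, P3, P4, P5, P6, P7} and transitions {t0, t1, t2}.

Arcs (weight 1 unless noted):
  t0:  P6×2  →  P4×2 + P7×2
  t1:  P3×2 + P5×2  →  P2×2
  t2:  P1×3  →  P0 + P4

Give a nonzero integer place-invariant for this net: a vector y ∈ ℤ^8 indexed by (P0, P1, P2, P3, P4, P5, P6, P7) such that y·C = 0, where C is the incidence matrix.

y = (P0:3, P1:1, P2:0, P3:0, P4:0, P5:0, P6:0, P7:0)

Incidence matrix C (rows=places, cols=transitions):
       t0   t1   t2
   P0   0    0    1
   P1   0    0   -3
   P2   0    2    0
   P3   0   -2    0
   P4   2    0    1
   P5   0   -2    0
   P6  -2    0    0
   P7   2    0    0

Candidate y = [3, 1, 0, 0, 0, 0, 0, 0]; check y·C column-wise:
  col t0: 3·0 + 1·0 + 0·2 + 0·-2 + 0·2 = 0
  col t1: 3·0 + 1·0 + 0·2 + 0·-2 + 0·-2 = 0
  col t2: 3·1 + 1·-3 + 0·1 = 0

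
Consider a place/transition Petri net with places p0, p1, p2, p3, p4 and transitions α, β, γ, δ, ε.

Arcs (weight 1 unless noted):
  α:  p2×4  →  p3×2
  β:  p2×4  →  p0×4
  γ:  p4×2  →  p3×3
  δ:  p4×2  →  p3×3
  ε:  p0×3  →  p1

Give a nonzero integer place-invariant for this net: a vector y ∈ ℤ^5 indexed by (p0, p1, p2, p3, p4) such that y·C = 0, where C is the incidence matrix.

Incidence matrix C (rows=places, cols=transitions):
        α    β    γ    δ    ε
   p0   0    4    0    0   -3
   p1   0    0    0    0    1
   p2  -4   -4    0    0    0
   p3   2    0    3    3    0
   p4   0    0   -2   -2    0

Candidate y = [1, 3, 1, 2, 3]; check y·C column-wise:
  col α: 1·0 + 3·0 + 1·-4 + 2·2 + 3·0 = 0
  col β: 1·4 + 3·0 + 1·-4 + 2·0 + 3·0 = 0
  col γ: 1·0 + 3·0 + 1·0 + 2·3 + 3·-2 = 0
  col δ: 1·0 + 3·0 + 1·0 + 2·3 + 3·-2 = 0
  col ε: 1·-3 + 3·1 + 1·0 + 2·0 + 3·0 = 0

y = (p0:1, p1:3, p2:1, p3:2, p4:3)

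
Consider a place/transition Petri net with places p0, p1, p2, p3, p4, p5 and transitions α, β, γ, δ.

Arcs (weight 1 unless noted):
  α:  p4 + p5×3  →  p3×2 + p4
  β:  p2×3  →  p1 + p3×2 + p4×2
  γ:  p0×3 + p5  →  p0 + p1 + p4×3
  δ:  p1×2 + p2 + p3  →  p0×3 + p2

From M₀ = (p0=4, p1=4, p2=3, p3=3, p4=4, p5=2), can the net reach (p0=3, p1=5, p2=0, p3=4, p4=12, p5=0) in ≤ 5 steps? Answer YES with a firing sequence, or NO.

YES — reachable via ⟨γ, δ, β, γ⟩ (4 firings)

step 1: fire γ:  (p0=4, p1=4, p2=3, p3=3, p4=4, p5=2) → (p0=2, p1=5, p2=3, p3=3, p4=7, p5=1)
step 2: fire δ:  (p0=2, p1=5, p2=3, p3=3, p4=7, p5=1) → (p0=5, p1=3, p2=3, p3=2, p4=7, p5=1)
step 3: fire β:  (p0=5, p1=3, p2=3, p3=2, p4=7, p5=1) → (p0=5, p1=4, p2=0, p3=4, p4=9, p5=1)
step 4: fire γ:  (p0=5, p1=4, p2=0, p3=4, p4=9, p5=1) → (p0=3, p1=5, p2=0, p3=4, p4=12, p5=0)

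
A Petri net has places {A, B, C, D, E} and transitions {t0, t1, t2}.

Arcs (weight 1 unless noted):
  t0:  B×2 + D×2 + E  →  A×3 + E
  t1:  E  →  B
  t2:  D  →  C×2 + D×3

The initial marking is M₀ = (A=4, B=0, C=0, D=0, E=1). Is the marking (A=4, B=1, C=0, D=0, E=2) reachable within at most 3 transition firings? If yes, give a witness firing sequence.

depth 0: 1 marking
depth 1: 2 markings reached so far
depth 2: 2 markings reached so far
(frontier empty at depth 2; search complete)
target is not among the 2 markings reachable within 3 steps

NO — not reachable within 3 firings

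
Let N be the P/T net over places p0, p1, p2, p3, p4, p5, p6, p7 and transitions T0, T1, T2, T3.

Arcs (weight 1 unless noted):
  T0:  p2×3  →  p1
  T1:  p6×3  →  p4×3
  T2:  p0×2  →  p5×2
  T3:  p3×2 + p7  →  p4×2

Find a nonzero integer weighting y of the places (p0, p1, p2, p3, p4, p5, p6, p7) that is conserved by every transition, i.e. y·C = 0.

y = (p0:0, p1:3, p2:1, p3:0, p4:0, p5:0, p6:0, p7:0)

Incidence matrix C (rows=places, cols=transitions):
       T0   T1   T2   T3
   p0   0    0   -2    0
   p1   1    0    0    0
   p2  -3    0    0    0
   p3   0    0    0   -2
   p4   0    3    0    2
   p5   0    0    2    0
   p6   0   -3    0    0
   p7   0    0    0   -1

Candidate y = [0, 3, 1, 0, 0, 0, 0, 0]; check y·C column-wise:
  col T0: 3·1 + 1·-3 = 0
  col T1: 3·0 + 1·0 + 0·3 + 0·-3 = 0
  col T2: 0·-2 + 3·0 + 1·0 + 0·2 = 0
  col T3: 3·0 + 1·0 + 0·-2 + 0·2 + 0·-1 = 0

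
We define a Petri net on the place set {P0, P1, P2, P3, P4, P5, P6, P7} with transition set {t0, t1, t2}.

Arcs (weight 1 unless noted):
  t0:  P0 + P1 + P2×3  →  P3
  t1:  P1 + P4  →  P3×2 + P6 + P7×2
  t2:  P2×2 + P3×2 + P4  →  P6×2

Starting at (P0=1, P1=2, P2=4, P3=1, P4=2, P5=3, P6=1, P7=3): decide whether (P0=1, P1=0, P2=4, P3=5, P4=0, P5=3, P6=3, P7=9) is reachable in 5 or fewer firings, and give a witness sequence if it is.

depth 0: 1 marking
depth 1: 3 markings reached so far
depth 2: 6 markings reached so far
depth 3: 6 markings reached so far
(frontier empty at depth 3; search complete)
target is not among the 6 markings reachable within 5 steps

NO — not reachable within 5 firings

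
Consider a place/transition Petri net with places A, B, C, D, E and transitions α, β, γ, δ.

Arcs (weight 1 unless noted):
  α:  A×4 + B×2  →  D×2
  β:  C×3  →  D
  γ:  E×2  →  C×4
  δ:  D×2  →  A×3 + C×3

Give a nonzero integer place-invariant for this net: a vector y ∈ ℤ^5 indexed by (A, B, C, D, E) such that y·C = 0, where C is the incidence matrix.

Incidence matrix C (rows=places, cols=transitions):
        α    β    γ    δ
    A  -4    0    0    3
    B  -2    0    0    0
    C   0   -3    4    3
    D   2    1    0   -2
    E   0    0   -2    0

Candidate y = [1, 1, 1, 3, 2]; check y·C column-wise:
  col α: 1·-4 + 1·-2 + 1·0 + 3·2 + 2·0 = 0
  col β: 1·0 + 1·0 + 1·-3 + 3·1 + 2·0 = 0
  col γ: 1·0 + 1·0 + 1·4 + 3·0 + 2·-2 = 0
  col δ: 1·3 + 1·0 + 1·3 + 3·-2 + 2·0 = 0

y = (A:1, B:1, C:1, D:3, E:2)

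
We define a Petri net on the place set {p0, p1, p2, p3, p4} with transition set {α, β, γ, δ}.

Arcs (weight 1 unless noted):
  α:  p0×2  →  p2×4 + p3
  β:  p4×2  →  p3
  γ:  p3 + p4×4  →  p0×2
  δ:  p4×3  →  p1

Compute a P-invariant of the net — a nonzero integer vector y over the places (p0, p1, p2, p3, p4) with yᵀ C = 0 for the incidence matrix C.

y = (p0:3, p1:3, p2:1, p3:2, p4:1)

Incidence matrix C (rows=places, cols=transitions):
        α    β    γ    δ
   p0  -2    0    2    0
   p1   0    0    0    1
   p2   4    0    0    0
   p3   1    1   -1    0
   p4   0   -2   -4   -3

Candidate y = [3, 3, 1, 2, 1]; check y·C column-wise:
  col α: 3·-2 + 3·0 + 1·4 + 2·1 + 1·0 = 0
  col β: 3·0 + 3·0 + 1·0 + 2·1 + 1·-2 = 0
  col γ: 3·2 + 3·0 + 1·0 + 2·-1 + 1·-4 = 0
  col δ: 3·0 + 3·1 + 1·0 + 2·0 + 1·-3 = 0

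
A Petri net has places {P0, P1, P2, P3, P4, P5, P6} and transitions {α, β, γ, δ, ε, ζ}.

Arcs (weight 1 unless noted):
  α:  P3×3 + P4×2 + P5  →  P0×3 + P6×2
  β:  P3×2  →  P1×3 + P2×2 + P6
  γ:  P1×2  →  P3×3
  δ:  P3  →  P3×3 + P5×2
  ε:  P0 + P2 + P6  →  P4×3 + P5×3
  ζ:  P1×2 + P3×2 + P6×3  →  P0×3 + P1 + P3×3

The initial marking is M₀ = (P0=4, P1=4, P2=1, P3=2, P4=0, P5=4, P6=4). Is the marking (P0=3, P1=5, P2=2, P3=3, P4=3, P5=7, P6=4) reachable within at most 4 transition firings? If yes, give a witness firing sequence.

YES — reachable via ⟨β, γ, ε⟩ (3 firings)

step 1: fire β:  (P0=4, P1=4, P2=1, P3=2, P4=0, P5=4, P6=4) → (P0=4, P1=7, P2=3, P3=0, P4=0, P5=4, P6=5)
step 2: fire γ:  (P0=4, P1=7, P2=3, P3=0, P4=0, P5=4, P6=5) → (P0=4, P1=5, P2=3, P3=3, P4=0, P5=4, P6=5)
step 3: fire ε:  (P0=4, P1=5, P2=3, P3=3, P4=0, P5=4, P6=5) → (P0=3, P1=5, P2=2, P3=3, P4=3, P5=7, P6=4)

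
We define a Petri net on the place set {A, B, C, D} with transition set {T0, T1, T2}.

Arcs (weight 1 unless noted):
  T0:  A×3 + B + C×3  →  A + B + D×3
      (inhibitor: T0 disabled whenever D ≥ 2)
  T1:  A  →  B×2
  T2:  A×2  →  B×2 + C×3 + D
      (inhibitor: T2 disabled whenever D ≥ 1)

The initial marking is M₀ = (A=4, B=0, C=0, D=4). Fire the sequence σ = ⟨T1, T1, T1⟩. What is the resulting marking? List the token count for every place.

step 1: fire T1:  (A=4, B=0, C=0, D=4) → (A=3, B=2, C=0, D=4)
step 2: fire T1:  (A=3, B=2, C=0, D=4) → (A=2, B=4, C=0, D=4)
step 3: fire T1:  (A=2, B=4, C=0, D=4) → (A=1, B=6, C=0, D=4)

(A=1, B=6, C=0, D=4)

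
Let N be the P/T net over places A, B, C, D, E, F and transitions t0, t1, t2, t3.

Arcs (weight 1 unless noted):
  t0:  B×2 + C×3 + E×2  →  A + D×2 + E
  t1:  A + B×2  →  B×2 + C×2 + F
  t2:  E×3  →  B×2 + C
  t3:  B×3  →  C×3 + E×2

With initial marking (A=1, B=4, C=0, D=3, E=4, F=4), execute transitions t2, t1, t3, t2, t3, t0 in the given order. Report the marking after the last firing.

step 1: fire t2:  (A=1, B=4, C=0, D=3, E=4, F=4) → (A=1, B=6, C=1, D=3, E=1, F=4)
step 2: fire t1:  (A=1, B=6, C=1, D=3, E=1, F=4) → (A=0, B=6, C=3, D=3, E=1, F=5)
step 3: fire t3:  (A=0, B=6, C=3, D=3, E=1, F=5) → (A=0, B=3, C=6, D=3, E=3, F=5)
step 4: fire t2:  (A=0, B=3, C=6, D=3, E=3, F=5) → (A=0, B=5, C=7, D=3, E=0, F=5)
step 5: fire t3:  (A=0, B=5, C=7, D=3, E=0, F=5) → (A=0, B=2, C=10, D=3, E=2, F=5)
step 6: fire t0:  (A=0, B=2, C=10, D=3, E=2, F=5) → (A=1, B=0, C=7, D=5, E=1, F=5)

(A=1, B=0, C=7, D=5, E=1, F=5)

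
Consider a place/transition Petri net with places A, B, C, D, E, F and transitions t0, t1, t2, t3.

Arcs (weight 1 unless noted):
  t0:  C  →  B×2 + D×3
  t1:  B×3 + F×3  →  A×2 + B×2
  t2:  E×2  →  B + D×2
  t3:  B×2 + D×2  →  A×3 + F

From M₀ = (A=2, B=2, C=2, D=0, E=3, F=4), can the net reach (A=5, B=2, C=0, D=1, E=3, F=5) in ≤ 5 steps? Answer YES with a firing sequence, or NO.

NO — not reachable within 5 firings

depth 0: 1 marking
depth 1: 3 markings reached so far
depth 2: 9 markings reached so far
depth 3: 16 markings reached so far
depth 4: 22 markings reached so far
depth 5: 27 markings reached so far
target is not among the 27 markings reachable within 5 steps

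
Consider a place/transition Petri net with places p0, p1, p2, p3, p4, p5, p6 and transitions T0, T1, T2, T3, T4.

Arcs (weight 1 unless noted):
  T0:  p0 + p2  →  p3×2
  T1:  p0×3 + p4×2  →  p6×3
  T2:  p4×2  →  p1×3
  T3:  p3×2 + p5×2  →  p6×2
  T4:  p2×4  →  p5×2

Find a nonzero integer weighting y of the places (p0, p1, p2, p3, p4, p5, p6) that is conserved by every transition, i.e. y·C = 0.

y = (p0:10, p1:-10, p2:-2, p3:4, p4:-15, p5:-4, p6:0)

Incidence matrix C (rows=places, cols=transitions):
       T0   T1   T2   T3   T4
   p0  -1   -3    0    0    0
   p1   0    0    3    0    0
   p2  -1    0    0    0   -4
   p3   2    0    0   -2    0
   p4   0   -2   -2    0    0
   p5   0    0    0   -2    2
   p6   0    3    0    2    0

Candidate y = [10, -10, -2, 4, -15, -4, 0]; check y·C column-wise:
  col T0: 10·-1 + -10·0 + -2·-1 + 4·2 + -15·0 + -4·0 = 0
  col T1: 10·-3 + -10·0 + -2·0 + 4·0 + -15·-2 + -4·0 + 0·3 = 0
  col T2: 10·0 + -10·3 + -2·0 + 4·0 + -15·-2 + -4·0 = 0
  col T3: 10·0 + -10·0 + -2·0 + 4·-2 + -15·0 + -4·-2 + 0·2 = 0
  col T4: 10·0 + -10·0 + -2·-4 + 4·0 + -15·0 + -4·2 = 0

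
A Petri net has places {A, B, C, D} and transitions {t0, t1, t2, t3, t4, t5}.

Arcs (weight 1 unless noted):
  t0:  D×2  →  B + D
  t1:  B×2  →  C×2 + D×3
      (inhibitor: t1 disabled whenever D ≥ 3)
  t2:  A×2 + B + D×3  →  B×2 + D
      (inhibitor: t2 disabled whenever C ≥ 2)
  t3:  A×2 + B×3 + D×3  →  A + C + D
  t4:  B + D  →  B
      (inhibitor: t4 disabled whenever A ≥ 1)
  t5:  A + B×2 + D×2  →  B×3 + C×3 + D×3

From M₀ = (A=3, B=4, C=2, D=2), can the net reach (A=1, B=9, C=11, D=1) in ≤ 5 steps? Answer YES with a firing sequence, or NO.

NO — not reachable within 5 firings

depth 0: 1 marking
depth 1: 4 markings reached so far
depth 2: 9 markings reached so far
depth 3: 17 markings reached so far
depth 4: 26 markings reached so far
depth 5: 37 markings reached so far
target is not among the 37 markings reachable within 5 steps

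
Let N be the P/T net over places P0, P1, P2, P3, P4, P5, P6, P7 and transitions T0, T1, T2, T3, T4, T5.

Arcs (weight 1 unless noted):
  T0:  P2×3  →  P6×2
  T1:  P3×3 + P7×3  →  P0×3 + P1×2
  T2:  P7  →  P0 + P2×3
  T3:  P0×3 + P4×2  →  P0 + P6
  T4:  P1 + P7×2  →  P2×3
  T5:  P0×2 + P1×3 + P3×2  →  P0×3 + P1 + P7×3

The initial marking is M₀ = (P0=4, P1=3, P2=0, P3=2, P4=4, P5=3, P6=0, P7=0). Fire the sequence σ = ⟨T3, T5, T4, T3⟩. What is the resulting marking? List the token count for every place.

(P0=1, P1=0, P2=3, P3=0, P4=0, P5=3, P6=2, P7=1)

step 1: fire T3:  (P0=4, P1=3, P2=0, P3=2, P4=4, P5=3, P6=0, P7=0) → (P0=2, P1=3, P2=0, P3=2, P4=2, P5=3, P6=1, P7=0)
step 2: fire T5:  (P0=2, P1=3, P2=0, P3=2, P4=2, P5=3, P6=1, P7=0) → (P0=3, P1=1, P2=0, P3=0, P4=2, P5=3, P6=1, P7=3)
step 3: fire T4:  (P0=3, P1=1, P2=0, P3=0, P4=2, P5=3, P6=1, P7=3) → (P0=3, P1=0, P2=3, P3=0, P4=2, P5=3, P6=1, P7=1)
step 4: fire T3:  (P0=3, P1=0, P2=3, P3=0, P4=2, P5=3, P6=1, P7=1) → (P0=1, P1=0, P2=3, P3=0, P4=0, P5=3, P6=2, P7=1)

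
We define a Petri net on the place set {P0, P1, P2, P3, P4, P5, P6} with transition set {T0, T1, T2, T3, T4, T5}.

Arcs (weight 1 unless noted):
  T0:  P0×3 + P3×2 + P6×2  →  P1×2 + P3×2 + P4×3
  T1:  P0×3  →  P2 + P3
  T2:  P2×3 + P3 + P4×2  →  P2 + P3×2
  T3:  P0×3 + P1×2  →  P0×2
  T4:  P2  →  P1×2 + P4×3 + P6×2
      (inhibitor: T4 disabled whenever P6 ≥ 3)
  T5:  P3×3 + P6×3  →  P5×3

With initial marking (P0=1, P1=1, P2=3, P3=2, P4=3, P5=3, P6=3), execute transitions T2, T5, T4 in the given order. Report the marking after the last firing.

step 1: fire T2:  (P0=1, P1=1, P2=3, P3=2, P4=3, P5=3, P6=3) → (P0=1, P1=1, P2=1, P3=3, P4=1, P5=3, P6=3)
step 2: fire T5:  (P0=1, P1=1, P2=1, P3=3, P4=1, P5=3, P6=3) → (P0=1, P1=1, P2=1, P3=0, P4=1, P5=6, P6=0)
step 3: fire T4:  (P0=1, P1=1, P2=1, P3=0, P4=1, P5=6, P6=0) → (P0=1, P1=3, P2=0, P3=0, P4=4, P5=6, P6=2)

(P0=1, P1=3, P2=0, P3=0, P4=4, P5=6, P6=2)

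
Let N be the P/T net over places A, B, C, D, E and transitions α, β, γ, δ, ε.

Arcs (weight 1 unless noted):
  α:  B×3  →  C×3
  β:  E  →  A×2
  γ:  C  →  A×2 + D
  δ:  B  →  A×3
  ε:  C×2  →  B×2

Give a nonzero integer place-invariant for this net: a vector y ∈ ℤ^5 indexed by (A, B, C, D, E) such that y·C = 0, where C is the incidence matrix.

Incidence matrix C (rows=places, cols=transitions):
        α    β    γ    δ    ε
    A   0    2    2    3    0
    B  -3    0    0   -1    2
    C   3    0   -1    0   -2
    D   0    0    1    0    0
    E   0   -1    0    0    0

Candidate y = [1, 3, 3, 1, 2]; check y·C column-wise:
  col α: 1·0 + 3·-3 + 3·3 + 1·0 + 2·0 = 0
  col β: 1·2 + 3·0 + 3·0 + 1·0 + 2·-1 = 0
  col γ: 1·2 + 3·0 + 3·-1 + 1·1 + 2·0 = 0
  col δ: 1·3 + 3·-1 + 3·0 + 1·0 + 2·0 = 0
  col ε: 1·0 + 3·2 + 3·-2 + 1·0 + 2·0 = 0

y = (A:1, B:3, C:3, D:1, E:2)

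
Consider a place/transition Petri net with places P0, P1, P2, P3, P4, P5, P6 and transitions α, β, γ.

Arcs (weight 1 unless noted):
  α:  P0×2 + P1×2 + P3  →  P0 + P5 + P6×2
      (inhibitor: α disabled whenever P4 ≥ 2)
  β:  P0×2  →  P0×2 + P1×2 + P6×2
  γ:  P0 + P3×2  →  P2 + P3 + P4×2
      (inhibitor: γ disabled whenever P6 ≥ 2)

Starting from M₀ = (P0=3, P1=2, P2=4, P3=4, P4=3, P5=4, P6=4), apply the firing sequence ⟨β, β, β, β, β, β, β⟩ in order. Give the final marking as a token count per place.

step 1: fire β:  (P0=3, P1=2, P2=4, P3=4, P4=3, P5=4, P6=4) → (P0=3, P1=4, P2=4, P3=4, P4=3, P5=4, P6=6)
step 2: fire β:  (P0=3, P1=4, P2=4, P3=4, P4=3, P5=4, P6=6) → (P0=3, P1=6, P2=4, P3=4, P4=3, P5=4, P6=8)
step 3: fire β:  (P0=3, P1=6, P2=4, P3=4, P4=3, P5=4, P6=8) → (P0=3, P1=8, P2=4, P3=4, P4=3, P5=4, P6=10)
step 4: fire β:  (P0=3, P1=8, P2=4, P3=4, P4=3, P5=4, P6=10) → (P0=3, P1=10, P2=4, P3=4, P4=3, P5=4, P6=12)
step 5: fire β:  (P0=3, P1=10, P2=4, P3=4, P4=3, P5=4, P6=12) → (P0=3, P1=12, P2=4, P3=4, P4=3, P5=4, P6=14)
step 6: fire β:  (P0=3, P1=12, P2=4, P3=4, P4=3, P5=4, P6=14) → (P0=3, P1=14, P2=4, P3=4, P4=3, P5=4, P6=16)
step 7: fire β:  (P0=3, P1=14, P2=4, P3=4, P4=3, P5=4, P6=16) → (P0=3, P1=16, P2=4, P3=4, P4=3, P5=4, P6=18)

(P0=3, P1=16, P2=4, P3=4, P4=3, P5=4, P6=18)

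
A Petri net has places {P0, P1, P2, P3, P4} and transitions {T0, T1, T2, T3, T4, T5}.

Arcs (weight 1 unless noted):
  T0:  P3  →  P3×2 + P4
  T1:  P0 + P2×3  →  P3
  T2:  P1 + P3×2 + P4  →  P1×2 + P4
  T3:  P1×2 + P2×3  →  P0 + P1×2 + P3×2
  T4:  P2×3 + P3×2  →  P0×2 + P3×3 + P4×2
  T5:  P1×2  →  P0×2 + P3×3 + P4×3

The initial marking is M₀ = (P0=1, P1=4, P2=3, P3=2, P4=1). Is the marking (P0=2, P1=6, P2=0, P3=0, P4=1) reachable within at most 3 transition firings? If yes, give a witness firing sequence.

step 1: fire T2:  (P0=1, P1=4, P2=3, P3=2, P4=1) → (P0=1, P1=5, P2=3, P3=0, P4=1)
step 2: fire T3:  (P0=1, P1=5, P2=3, P3=0, P4=1) → (P0=2, P1=5, P2=0, P3=2, P4=1)
step 3: fire T2:  (P0=2, P1=5, P2=0, P3=2, P4=1) → (P0=2, P1=6, P2=0, P3=0, P4=1)

YES — reachable via ⟨T2, T3, T2⟩ (3 firings)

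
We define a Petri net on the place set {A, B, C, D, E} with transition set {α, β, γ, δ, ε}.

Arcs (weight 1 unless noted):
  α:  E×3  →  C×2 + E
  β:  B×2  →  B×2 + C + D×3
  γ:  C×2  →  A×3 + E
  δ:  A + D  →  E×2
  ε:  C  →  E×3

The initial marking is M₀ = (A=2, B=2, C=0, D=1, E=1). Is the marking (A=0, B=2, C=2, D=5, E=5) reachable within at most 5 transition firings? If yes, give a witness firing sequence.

YES — reachable via ⟨β, β, δ, δ⟩ (4 firings)

step 1: fire β:  (A=2, B=2, C=0, D=1, E=1) → (A=2, B=2, C=1, D=4, E=1)
step 2: fire β:  (A=2, B=2, C=1, D=4, E=1) → (A=2, B=2, C=2, D=7, E=1)
step 3: fire δ:  (A=2, B=2, C=2, D=7, E=1) → (A=1, B=2, C=2, D=6, E=3)
step 4: fire δ:  (A=1, B=2, C=2, D=6, E=3) → (A=0, B=2, C=2, D=5, E=5)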